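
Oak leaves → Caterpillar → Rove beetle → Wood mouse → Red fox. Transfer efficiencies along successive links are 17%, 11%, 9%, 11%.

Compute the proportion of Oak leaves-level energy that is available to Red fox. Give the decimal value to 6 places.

Product of link efficiencies: 0.17 × 0.11 × 0.09 × 0.11 = 0.00018513

0.000185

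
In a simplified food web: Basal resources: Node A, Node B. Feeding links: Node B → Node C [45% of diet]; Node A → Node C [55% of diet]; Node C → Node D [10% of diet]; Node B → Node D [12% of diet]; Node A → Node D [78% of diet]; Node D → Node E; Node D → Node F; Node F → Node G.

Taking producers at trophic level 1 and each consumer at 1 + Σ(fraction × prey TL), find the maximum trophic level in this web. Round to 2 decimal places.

Node C: 1 + (0.45×1 + 0.55×1) = 2
Node D: 1 + (0.1×2 + 0.12×1 + 0.78×1) = 2.1
Node E: 1 + 2.1 = 3.1
Node F: 1 + 2.1 = 3.1
Node G: 1 + 3.1 = 4.1

4.10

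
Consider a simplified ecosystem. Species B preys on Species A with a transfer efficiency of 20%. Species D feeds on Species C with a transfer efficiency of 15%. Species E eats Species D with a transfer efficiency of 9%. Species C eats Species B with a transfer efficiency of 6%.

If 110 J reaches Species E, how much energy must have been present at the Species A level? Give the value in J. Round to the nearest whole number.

679012 J

Cumulative transfer efficiency: 0.2 × 0.06 × 0.15 × 0.09 = 0.000162
Species A energy = 110 / 0.000162 = 679012 J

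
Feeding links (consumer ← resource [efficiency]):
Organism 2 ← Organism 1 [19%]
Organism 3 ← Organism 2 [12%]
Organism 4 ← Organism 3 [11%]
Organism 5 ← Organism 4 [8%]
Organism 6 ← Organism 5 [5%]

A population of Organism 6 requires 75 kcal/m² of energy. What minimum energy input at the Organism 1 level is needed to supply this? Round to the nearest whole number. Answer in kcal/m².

Cumulative transfer efficiency: 0.19 × 0.12 × 0.11 × 0.08 × 0.05 = 0.000010032
Organism 1 energy = 75 / 0.000010032 = 7476077 kcal/m²

7476077 kcal/m²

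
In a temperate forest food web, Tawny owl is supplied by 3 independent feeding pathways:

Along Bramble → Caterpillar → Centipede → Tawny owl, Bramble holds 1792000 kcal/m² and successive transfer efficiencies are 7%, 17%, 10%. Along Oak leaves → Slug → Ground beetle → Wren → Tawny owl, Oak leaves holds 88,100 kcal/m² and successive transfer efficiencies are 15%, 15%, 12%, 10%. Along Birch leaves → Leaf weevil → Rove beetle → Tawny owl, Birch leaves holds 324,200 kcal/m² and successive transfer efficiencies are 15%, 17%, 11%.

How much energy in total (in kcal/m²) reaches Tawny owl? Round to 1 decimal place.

3065.6 kcal/m²

Via Bramble: 1792000 × 0.07 × 0.17 × 0.1 = 2132.48 kcal/m²
Via Oak leaves: 88100 × 0.15 × 0.15 × 0.12 × 0.1 = 23.787 kcal/m²
Via Birch leaves: 324200 × 0.15 × 0.17 × 0.11 = 909.381 kcal/m²
Total at Tawny owl: 2132.48 + 23.787 + 909.381 = 3065.648 kcal/m²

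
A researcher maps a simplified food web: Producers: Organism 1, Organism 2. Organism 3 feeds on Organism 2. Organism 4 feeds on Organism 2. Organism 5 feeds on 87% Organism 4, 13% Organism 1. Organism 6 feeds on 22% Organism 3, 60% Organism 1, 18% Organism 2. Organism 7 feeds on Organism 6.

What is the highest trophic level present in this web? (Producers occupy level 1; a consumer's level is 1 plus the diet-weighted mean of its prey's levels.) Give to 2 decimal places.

Organism 3: 1 + 1 = 2
Organism 4: 1 + 1 = 2
Organism 5: 1 + (0.87×2 + 0.13×1) = 2.87
Organism 6: 1 + (0.22×2 + 0.6×1 + 0.18×1) = 2.22
Organism 7: 1 + 2.22 = 3.22

3.22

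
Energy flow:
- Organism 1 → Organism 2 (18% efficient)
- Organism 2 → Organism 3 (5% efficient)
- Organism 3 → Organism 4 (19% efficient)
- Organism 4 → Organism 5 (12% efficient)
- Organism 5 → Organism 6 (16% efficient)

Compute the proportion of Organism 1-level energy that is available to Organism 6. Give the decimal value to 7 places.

0.0000328

Product of link efficiencies: 0.18 × 0.05 × 0.19 × 0.12 × 0.16 = 0.000032832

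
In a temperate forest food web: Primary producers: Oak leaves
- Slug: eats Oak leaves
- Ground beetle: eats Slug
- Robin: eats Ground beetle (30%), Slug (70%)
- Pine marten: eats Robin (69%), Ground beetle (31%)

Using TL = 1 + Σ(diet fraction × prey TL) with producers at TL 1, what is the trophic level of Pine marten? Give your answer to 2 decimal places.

4.21

Slug: 1 + 1 = 2
Ground beetle: 1 + 2 = 3
Robin: 1 + (0.3×3 + 0.7×2) = 3.3
Pine marten: 1 + (0.69×3.3 + 0.31×3) = 4.207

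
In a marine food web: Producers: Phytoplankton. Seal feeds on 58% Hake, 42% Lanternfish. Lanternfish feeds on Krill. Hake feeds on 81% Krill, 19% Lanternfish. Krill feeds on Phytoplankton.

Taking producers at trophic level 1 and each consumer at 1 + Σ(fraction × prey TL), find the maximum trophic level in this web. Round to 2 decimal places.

4.11

Krill: 1 + 1 = 2
Lanternfish: 1 + 2 = 3
Hake: 1 + (0.81×2 + 0.19×3) = 3.19
Seal: 1 + (0.58×3.19 + 0.42×3) = 4.1102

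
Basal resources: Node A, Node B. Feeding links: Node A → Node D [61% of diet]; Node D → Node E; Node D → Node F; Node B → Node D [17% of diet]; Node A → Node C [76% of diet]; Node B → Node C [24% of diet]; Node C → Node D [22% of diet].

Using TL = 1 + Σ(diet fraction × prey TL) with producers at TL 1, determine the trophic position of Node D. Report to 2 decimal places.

Node C: 1 + (0.24×1 + 0.76×1) = 2
Node D: 1 + (0.22×2 + 0.17×1 + 0.61×1) = 2.22
Node E: 1 + 2.22 = 3.22
Node F: 1 + 2.22 = 3.22

2.22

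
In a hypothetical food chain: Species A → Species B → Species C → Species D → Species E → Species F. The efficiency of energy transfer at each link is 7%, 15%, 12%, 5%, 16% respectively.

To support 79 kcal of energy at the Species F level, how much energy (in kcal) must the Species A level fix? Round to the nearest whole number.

7837302 kcal

Cumulative transfer efficiency: 0.07 × 0.15 × 0.12 × 0.05 × 0.16 = 0.00001008
Species A energy = 79 / 0.00001008 = 7837302 kcal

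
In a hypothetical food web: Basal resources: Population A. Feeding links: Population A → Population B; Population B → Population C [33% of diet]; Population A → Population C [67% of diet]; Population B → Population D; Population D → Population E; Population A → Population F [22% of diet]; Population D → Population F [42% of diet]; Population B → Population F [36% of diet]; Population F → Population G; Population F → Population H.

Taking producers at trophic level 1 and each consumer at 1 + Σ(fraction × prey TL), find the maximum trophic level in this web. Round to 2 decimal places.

4.20

Population B: 1 + 1 = 2
Population C: 1 + (0.33×2 + 0.67×1) = 2.33
Population D: 1 + 2 = 3
Population E: 1 + 3 = 4
Population F: 1 + (0.22×1 + 0.42×3 + 0.36×2) = 3.2
Population G: 1 + 3.2 = 4.2
Population H: 1 + 3.2 = 4.2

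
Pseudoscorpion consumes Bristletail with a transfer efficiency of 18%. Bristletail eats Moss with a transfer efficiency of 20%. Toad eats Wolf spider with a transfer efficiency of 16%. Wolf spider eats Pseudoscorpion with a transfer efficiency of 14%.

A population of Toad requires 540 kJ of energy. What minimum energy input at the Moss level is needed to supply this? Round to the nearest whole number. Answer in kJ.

Cumulative transfer efficiency: 0.2 × 0.18 × 0.14 × 0.16 = 0.0008064
Moss energy = 540 / 0.0008064 = 669643 kJ

669643 kJ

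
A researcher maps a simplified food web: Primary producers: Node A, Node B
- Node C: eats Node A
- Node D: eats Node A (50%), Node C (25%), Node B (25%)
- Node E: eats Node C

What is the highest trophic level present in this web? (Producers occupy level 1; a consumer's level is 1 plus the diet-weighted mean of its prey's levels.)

3

Node C: 1 + 1 = 2
Node D: 1 + (0.5×1 + 0.25×2 + 0.25×1) = 2.25
Node E: 1 + 2 = 3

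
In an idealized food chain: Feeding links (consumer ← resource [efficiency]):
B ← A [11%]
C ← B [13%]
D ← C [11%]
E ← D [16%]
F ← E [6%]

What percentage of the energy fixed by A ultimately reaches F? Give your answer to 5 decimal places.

Product of link efficiencies: 0.11 × 0.13 × 0.11 × 0.16 × 0.06 = 0.0000151008
As a percentage: 0.0000151008 × 100 = 0.00151%

0.00151%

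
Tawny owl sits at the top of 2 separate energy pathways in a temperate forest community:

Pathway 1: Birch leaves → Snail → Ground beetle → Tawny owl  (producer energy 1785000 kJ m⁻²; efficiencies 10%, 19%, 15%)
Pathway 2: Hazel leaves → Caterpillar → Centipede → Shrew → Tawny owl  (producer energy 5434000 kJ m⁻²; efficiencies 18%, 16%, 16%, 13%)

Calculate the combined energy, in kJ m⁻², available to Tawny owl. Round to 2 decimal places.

8342.43 kJ m⁻²

Pathway 1: 1785000 × 0.1 × 0.19 × 0.15 = 5087.25 kJ m⁻²
Pathway 2: 5434000 × 0.18 × 0.16 × 0.16 × 0.13 = 3255.18336 kJ m⁻²
Total at Tawny owl: 5087.25 + 3255.18336 = 8342.43336 kJ m⁻²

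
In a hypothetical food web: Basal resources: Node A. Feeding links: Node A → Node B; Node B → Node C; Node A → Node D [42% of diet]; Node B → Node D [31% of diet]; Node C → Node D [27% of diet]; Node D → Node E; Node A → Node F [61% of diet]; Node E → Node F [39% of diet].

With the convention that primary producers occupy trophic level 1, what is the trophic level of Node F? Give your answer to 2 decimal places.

3.11

Node B: 1 + 1 = 2
Node C: 1 + 2 = 3
Node D: 1 + (0.42×1 + 0.31×2 + 0.27×3) = 2.85
Node E: 1 + 2.85 = 3.85
Node F: 1 + (0.61×1 + 0.39×3.85) = 3.1115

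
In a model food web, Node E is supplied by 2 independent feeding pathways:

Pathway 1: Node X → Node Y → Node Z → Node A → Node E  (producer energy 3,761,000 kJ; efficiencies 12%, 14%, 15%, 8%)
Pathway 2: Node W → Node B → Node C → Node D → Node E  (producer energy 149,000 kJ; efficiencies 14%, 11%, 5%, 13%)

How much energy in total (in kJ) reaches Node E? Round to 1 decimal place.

Pathway 1: 3761000 × 0.12 × 0.14 × 0.15 × 0.08 = 758.2176 kJ
Pathway 2: 149000 × 0.14 × 0.11 × 0.05 × 0.13 = 14.9149 kJ
Total at Node E: 758.2176 + 14.9149 = 773.1325 kJ

773.1 kJ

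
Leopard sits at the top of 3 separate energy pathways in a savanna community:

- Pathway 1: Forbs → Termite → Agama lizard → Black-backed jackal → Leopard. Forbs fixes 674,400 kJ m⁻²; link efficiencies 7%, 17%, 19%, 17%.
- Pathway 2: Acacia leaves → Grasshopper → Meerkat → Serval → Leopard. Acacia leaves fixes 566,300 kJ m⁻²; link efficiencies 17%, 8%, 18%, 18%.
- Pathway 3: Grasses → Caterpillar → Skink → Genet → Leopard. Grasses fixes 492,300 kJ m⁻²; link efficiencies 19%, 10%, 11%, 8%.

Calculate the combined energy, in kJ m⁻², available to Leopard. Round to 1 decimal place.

Pathway 1: 674400 × 0.07 × 0.17 × 0.19 × 0.17 = 259.219128 kJ m⁻²
Pathway 2: 566300 × 0.17 × 0.08 × 0.18 × 0.18 = 249.534432 kJ m⁻²
Pathway 3: 492300 × 0.19 × 0.1 × 0.11 × 0.08 = 82.31256 kJ m⁻²
Total at Leopard: 259.219128 + 249.534432 + 82.31256 = 591.06612 kJ m⁻²

591.1 kJ m⁻²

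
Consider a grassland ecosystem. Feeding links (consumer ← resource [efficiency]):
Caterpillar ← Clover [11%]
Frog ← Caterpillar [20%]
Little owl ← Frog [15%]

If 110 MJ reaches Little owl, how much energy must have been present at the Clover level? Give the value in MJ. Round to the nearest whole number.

Cumulative transfer efficiency: 0.11 × 0.2 × 0.15 = 0.0033
Clover energy = 110 / 0.0033 = 33333 MJ

33333 MJ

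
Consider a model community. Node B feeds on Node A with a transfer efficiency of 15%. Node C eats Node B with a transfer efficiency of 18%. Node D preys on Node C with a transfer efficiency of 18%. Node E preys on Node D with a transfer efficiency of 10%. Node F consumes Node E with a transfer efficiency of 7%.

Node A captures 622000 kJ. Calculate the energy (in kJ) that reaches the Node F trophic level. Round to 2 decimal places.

21.16 kJ

Node B: 622000 × 0.15 = 93300 kJ
Node C: 93300 × 0.18 = 16794 kJ
Node D: 16794 × 0.18 = 3022.92 kJ
Node E: 3022.92 × 0.1 = 302.292 kJ
Node F: 302.292 × 0.07 = 21.16044 kJ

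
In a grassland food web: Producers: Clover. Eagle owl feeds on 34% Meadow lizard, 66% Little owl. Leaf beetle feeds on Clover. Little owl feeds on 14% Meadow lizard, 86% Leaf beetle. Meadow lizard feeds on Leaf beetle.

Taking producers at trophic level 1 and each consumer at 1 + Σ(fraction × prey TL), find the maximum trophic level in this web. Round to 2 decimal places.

Leaf beetle: 1 + 1 = 2
Meadow lizard: 1 + 2 = 3
Little owl: 1 + (0.14×3 + 0.86×2) = 3.14
Eagle owl: 1 + (0.34×3 + 0.66×3.14) = 4.0924

4.09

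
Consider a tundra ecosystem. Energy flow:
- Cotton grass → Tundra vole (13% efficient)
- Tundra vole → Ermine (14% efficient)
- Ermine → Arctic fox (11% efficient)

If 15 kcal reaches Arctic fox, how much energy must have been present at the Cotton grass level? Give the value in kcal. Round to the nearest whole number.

7493 kcal

Cumulative transfer efficiency: 0.13 × 0.14 × 0.11 = 0.002002
Cotton grass energy = 15 / 0.002002 = 7493 kcal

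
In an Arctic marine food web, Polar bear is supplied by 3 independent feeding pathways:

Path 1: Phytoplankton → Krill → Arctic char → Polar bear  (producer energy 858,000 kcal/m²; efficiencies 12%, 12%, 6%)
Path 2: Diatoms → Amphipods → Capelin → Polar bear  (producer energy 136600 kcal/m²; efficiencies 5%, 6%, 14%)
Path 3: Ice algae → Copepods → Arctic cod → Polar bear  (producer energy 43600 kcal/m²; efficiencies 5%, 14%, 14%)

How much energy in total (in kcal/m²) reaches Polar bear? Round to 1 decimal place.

Path 1: 858000 × 0.12 × 0.12 × 0.06 = 741.312 kcal/m²
Path 2: 136600 × 0.05 × 0.06 × 0.14 = 57.372 kcal/m²
Path 3: 43600 × 0.05 × 0.14 × 0.14 = 42.728 kcal/m²
Total at Polar bear: 741.312 + 57.372 + 42.728 = 841.412 kcal/m²

841.4 kcal/m²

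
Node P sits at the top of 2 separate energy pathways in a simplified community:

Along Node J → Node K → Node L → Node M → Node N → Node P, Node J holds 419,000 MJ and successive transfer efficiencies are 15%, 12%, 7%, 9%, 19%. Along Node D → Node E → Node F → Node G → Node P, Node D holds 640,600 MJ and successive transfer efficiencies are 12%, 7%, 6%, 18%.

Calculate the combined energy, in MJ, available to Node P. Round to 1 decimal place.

67.1 MJ

Via Node J: 419000 × 0.15 × 0.12 × 0.07 × 0.09 × 0.19 = 9.027774 MJ
Via Node D: 640600 × 0.12 × 0.07 × 0.06 × 0.18 = 58.115232 MJ
Total at Node P: 9.027774 + 58.115232 = 67.143006 MJ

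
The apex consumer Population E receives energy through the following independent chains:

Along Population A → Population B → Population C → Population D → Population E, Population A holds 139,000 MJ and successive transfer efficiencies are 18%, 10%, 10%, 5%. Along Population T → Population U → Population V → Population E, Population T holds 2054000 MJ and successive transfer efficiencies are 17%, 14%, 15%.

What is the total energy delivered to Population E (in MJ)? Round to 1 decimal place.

Via Population A: 139000 × 0.18 × 0.1 × 0.1 × 0.05 = 12.51 MJ
Via Population T: 2054000 × 0.17 × 0.14 × 0.15 = 7332.78 MJ
Total at Population E: 12.51 + 7332.78 = 7345.29 MJ

7345.3 MJ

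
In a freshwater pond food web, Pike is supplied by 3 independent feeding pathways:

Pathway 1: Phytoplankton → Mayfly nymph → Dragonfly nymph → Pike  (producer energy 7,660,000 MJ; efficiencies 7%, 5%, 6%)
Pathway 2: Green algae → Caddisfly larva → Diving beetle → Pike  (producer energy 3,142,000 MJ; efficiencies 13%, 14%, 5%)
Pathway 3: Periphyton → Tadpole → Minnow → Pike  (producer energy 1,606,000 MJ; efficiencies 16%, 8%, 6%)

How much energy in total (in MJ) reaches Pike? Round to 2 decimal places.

Pathway 1: 7660000 × 0.07 × 0.05 × 0.06 = 1608.6 MJ
Pathway 2: 3142000 × 0.13 × 0.14 × 0.05 = 2859.22 MJ
Pathway 3: 1606000 × 0.16 × 0.08 × 0.06 = 1233.408 MJ
Total at Pike: 1608.6 + 2859.22 + 1233.408 = 5701.228 MJ

5701.23 MJ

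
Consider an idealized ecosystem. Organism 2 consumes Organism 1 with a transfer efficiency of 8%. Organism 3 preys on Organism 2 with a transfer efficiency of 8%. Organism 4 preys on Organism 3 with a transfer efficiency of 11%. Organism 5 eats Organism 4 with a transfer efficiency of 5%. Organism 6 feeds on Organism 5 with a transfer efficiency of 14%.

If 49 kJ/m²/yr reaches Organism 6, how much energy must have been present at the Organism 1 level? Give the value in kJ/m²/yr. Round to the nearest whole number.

9943182 kJ/m²/yr

Cumulative transfer efficiency: 0.08 × 0.08 × 0.11 × 0.05 × 0.14 = 0.000004928
Organism 1 energy = 49 / 0.000004928 = 9943182 kJ/m²/yr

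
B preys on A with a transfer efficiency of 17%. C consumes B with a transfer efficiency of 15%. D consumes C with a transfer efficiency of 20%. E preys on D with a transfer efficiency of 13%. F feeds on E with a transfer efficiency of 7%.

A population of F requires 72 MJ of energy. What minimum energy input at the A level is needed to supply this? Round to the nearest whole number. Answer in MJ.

1551390 MJ

Cumulative transfer efficiency: 0.17 × 0.15 × 0.2 × 0.13 × 0.07 = 0.00004641
A energy = 72 / 0.00004641 = 1551390 MJ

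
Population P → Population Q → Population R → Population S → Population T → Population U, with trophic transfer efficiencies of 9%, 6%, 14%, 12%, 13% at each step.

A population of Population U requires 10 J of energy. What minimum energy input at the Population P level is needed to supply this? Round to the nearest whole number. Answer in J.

Cumulative transfer efficiency: 0.09 × 0.06 × 0.14 × 0.12 × 0.13 = 0.0000117936
Population P energy = 10 / 0.0000117936 = 847918 J

847918 J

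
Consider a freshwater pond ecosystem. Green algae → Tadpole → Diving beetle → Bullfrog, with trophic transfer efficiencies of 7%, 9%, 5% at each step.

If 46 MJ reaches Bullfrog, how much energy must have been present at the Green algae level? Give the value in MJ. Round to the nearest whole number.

146032 MJ

Cumulative transfer efficiency: 0.07 × 0.09 × 0.05 = 0.000315
Green algae energy = 46 / 0.000315 = 146032 MJ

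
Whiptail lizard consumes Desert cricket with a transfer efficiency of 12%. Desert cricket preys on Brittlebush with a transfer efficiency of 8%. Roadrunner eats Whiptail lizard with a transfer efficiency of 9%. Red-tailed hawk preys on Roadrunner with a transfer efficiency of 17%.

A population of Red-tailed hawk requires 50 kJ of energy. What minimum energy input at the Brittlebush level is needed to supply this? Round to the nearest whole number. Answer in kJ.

Cumulative transfer efficiency: 0.08 × 0.12 × 0.09 × 0.17 = 0.00014688
Brittlebush energy = 50 / 0.00014688 = 340414 kJ

340414 kJ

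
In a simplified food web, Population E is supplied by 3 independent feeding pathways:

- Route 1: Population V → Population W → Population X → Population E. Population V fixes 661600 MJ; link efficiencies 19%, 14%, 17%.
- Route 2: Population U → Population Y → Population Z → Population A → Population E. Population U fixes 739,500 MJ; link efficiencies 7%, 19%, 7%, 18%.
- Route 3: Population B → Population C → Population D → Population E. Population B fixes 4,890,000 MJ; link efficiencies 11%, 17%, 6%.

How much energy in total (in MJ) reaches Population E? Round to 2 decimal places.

8602.26 MJ

Route 1: 661600 × 0.19 × 0.14 × 0.17 = 2991.7552 MJ
Route 2: 739500 × 0.07 × 0.19 × 0.07 × 0.18 = 123.92541 MJ
Route 3: 4890000 × 0.11 × 0.17 × 0.06 = 5486.58 MJ
Total at Population E: 2991.7552 + 123.92541 + 5486.58 = 8602.26061 MJ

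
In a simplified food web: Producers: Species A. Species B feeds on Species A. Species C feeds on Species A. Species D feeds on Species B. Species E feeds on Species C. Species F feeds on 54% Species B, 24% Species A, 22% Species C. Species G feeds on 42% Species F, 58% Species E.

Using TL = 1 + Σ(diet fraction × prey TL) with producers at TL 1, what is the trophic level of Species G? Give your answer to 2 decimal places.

Species B: 1 + 1 = 2
Species C: 1 + 1 = 2
Species D: 1 + 2 = 3
Species E: 1 + 2 = 3
Species F: 1 + (0.54×2 + 0.24×1 + 0.22×2) = 2.76
Species G: 1 + (0.42×2.76 + 0.58×3) = 3.8992

3.90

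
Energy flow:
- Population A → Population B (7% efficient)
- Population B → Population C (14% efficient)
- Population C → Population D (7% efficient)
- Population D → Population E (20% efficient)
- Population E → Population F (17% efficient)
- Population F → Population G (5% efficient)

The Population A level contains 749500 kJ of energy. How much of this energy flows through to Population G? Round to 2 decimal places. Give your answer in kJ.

Population B: 749500 × 0.07 = 52465 kJ
Population C: 52465 × 0.14 = 7345.1 kJ
Population D: 7345.1 × 0.07 = 514.157 kJ
Population E: 514.157 × 0.2 = 102.8314 kJ
Population F: 102.8314 × 0.17 = 17.481338 kJ
Population G: 17.481338 × 0.05 = 0.8740669 kJ

0.87 kJ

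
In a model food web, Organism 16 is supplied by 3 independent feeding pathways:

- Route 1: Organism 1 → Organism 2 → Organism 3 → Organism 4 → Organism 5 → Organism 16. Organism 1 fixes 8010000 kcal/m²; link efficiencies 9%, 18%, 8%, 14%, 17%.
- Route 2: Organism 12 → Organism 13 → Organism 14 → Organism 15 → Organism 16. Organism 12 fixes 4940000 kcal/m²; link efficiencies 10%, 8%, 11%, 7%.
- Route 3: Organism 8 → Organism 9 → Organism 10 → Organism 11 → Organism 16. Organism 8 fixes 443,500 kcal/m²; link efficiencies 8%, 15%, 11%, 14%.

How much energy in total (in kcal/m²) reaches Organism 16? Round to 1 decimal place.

Route 1: 8010000 × 0.09 × 0.18 × 0.08 × 0.14 × 0.17 = 247.066848 kcal/m²
Route 2: 4940000 × 0.1 × 0.08 × 0.11 × 0.07 = 304.304 kcal/m²
Route 3: 443500 × 0.08 × 0.15 × 0.11 × 0.14 = 81.9588 kcal/m²
Total at Organism 16: 247.066848 + 304.304 + 81.9588 = 633.329648 kcal/m²

633.3 kcal/m²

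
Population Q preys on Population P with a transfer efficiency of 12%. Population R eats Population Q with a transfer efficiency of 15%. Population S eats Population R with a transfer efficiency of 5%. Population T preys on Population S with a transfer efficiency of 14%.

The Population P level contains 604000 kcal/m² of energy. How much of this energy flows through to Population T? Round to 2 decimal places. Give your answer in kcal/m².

76.10 kcal/m²

Population Q: 604000 × 0.12 = 72480 kcal/m²
Population R: 72480 × 0.15 = 10872 kcal/m²
Population S: 10872 × 0.05 = 543.6 kcal/m²
Population T: 543.6 × 0.14 = 76.104 kcal/m²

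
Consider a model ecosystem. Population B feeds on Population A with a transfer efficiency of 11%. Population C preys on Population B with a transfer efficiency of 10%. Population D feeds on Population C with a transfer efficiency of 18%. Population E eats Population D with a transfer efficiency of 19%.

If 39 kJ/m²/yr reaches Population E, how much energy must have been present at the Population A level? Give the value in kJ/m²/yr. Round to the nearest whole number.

Cumulative transfer efficiency: 0.11 × 0.1 × 0.18 × 0.19 = 0.0003762
Population A energy = 39 / 0.0003762 = 103668 kJ/m²/yr

103668 kJ/m²/yr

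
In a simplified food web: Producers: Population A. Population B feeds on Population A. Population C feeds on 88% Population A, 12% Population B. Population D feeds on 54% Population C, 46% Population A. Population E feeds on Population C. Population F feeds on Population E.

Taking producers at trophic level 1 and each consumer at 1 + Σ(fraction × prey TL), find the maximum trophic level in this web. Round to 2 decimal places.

Population B: 1 + 1 = 2
Population C: 1 + (0.88×1 + 0.12×2) = 2.12
Population D: 1 + (0.54×2.12 + 0.46×1) = 2.6048
Population E: 1 + 2.12 = 3.12
Population F: 1 + 3.12 = 4.12

4.12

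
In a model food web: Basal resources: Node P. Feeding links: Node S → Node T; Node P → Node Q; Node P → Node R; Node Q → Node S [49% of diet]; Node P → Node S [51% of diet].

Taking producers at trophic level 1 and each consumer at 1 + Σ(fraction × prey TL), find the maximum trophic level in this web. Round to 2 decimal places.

Node Q: 1 + 1 = 2
Node R: 1 + 1 = 2
Node S: 1 + (0.49×2 + 0.51×1) = 2.49
Node T: 1 + 2.49 = 3.49

3.49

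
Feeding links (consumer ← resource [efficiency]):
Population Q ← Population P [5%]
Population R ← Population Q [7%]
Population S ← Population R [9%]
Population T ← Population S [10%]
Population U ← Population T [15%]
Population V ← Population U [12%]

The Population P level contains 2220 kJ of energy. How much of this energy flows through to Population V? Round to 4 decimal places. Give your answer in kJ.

0.0013 kJ

Population Q: 2220 × 0.05 = 111 kJ
Population R: 111 × 0.07 = 7.77 kJ
Population S: 7.77 × 0.09 = 0.6993 kJ
Population T: 0.6993 × 0.1 = 0.06993 kJ
Population U: 0.06993 × 0.15 = 0.0104895 kJ
Population V: 0.0104895 × 0.12 = 0.00125874 kJ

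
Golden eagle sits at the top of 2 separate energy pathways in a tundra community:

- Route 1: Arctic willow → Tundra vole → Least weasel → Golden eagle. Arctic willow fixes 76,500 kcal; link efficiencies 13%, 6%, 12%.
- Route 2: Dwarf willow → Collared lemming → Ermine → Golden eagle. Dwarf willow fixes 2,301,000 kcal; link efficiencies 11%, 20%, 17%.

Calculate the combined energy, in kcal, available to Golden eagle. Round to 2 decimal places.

8677.34 kcal

Route 1: 76500 × 0.13 × 0.06 × 0.12 = 71.604 kcal
Route 2: 2301000 × 0.11 × 0.2 × 0.17 = 8605.74 kcal
Total at Golden eagle: 71.604 + 8605.74 = 8677.344 kcal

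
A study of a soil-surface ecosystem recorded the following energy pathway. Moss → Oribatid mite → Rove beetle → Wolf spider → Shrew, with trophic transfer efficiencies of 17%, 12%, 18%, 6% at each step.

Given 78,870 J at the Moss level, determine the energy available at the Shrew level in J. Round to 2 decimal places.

17.38 J

Oribatid mite: 78870 × 0.17 = 13407.9 J
Rove beetle: 13407.9 × 0.12 = 1608.948 J
Wolf spider: 1608.948 × 0.18 = 289.61064 J
Shrew: 289.61064 × 0.06 = 17.3766384 J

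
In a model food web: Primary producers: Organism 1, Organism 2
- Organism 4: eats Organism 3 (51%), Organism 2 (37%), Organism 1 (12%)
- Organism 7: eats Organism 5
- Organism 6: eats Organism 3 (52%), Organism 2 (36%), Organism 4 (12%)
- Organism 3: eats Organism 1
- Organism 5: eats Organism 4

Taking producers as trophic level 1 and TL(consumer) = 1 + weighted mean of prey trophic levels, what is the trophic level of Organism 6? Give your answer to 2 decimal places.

2.70

Organism 3: 1 + 1 = 2
Organism 4: 1 + (0.51×2 + 0.37×1 + 0.12×1) = 2.51
Organism 5: 1 + 2.51 = 3.51
Organism 6: 1 + (0.52×2 + 0.36×1 + 0.12×2.51) = 2.7012
Organism 7: 1 + 3.51 = 4.51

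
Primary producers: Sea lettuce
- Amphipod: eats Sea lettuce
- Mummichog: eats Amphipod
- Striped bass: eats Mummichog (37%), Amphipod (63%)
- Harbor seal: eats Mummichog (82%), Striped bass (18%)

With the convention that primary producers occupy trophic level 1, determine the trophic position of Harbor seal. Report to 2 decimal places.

Amphipod: 1 + 1 = 2
Mummichog: 1 + 2 = 3
Striped bass: 1 + (0.37×3 + 0.63×2) = 3.37
Harbor seal: 1 + (0.82×3 + 0.18×3.37) = 4.0666

4.07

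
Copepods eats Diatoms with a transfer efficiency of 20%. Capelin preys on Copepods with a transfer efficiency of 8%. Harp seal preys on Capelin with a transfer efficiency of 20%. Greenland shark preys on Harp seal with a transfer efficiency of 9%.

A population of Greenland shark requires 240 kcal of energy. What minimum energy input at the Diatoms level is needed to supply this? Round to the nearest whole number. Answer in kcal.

Cumulative transfer efficiency: 0.2 × 0.08 × 0.2 × 0.09 = 0.000288
Diatoms energy = 240 / 0.000288 = 833333 kcal

833333 kcal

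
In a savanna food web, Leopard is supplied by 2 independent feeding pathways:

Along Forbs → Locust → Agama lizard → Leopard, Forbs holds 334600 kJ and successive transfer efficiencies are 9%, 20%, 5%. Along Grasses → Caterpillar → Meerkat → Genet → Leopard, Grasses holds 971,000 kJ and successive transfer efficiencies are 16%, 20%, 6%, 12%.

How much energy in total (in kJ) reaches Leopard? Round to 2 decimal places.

Via Forbs: 334600 × 0.09 × 0.2 × 0.05 = 301.14 kJ
Via Grasses: 971000 × 0.16 × 0.2 × 0.06 × 0.12 = 223.7184 kJ
Total at Leopard: 301.14 + 223.7184 = 524.8584 kJ

524.86 kJ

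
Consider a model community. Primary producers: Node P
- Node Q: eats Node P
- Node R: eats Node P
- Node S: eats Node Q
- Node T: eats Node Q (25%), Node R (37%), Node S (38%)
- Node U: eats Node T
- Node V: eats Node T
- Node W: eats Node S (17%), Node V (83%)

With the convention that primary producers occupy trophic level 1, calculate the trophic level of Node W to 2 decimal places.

5.15

Node Q: 1 + 1 = 2
Node R: 1 + 1 = 2
Node S: 1 + 2 = 3
Node T: 1 + (0.25×2 + 0.37×2 + 0.38×3) = 3.38
Node U: 1 + 3.38 = 4.38
Node V: 1 + 3.38 = 4.38
Node W: 1 + (0.17×3 + 0.83×4.38) = 5.1454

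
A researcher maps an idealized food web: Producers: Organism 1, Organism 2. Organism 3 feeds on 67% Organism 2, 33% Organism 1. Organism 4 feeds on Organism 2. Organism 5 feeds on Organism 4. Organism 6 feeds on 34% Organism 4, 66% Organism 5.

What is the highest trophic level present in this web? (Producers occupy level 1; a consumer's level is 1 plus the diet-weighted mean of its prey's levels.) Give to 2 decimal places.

3.66

Organism 3: 1 + (0.67×1 + 0.33×1) = 2
Organism 4: 1 + 1 = 2
Organism 5: 1 + 2 = 3
Organism 6: 1 + (0.34×2 + 0.66×3) = 3.66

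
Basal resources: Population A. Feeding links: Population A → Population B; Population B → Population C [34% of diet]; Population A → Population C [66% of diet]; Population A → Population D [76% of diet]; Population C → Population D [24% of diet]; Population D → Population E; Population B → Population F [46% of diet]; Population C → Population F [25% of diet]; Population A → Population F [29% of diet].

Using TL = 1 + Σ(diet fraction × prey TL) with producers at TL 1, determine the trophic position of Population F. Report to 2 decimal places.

Population B: 1 + 1 = 2
Population C: 1 + (0.34×2 + 0.66×1) = 2.34
Population D: 1 + (0.76×1 + 0.24×2.34) = 2.3216
Population E: 1 + 2.3216 = 3.3216
Population F: 1 + (0.46×2 + 0.25×2.34 + 0.29×1) = 2.795

2.80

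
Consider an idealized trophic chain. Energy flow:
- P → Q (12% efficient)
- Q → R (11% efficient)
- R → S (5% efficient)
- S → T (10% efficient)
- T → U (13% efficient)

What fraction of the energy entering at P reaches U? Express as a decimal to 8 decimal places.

Product of link efficiencies: 0.12 × 0.11 × 0.05 × 0.1 × 0.13 = 0.00000858

0.00000858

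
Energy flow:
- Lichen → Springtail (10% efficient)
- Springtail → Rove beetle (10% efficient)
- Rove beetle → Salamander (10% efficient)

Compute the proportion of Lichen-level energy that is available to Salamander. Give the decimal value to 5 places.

0.00100

Product of link efficiencies: 0.1 × 0.1 × 0.1 = 0.001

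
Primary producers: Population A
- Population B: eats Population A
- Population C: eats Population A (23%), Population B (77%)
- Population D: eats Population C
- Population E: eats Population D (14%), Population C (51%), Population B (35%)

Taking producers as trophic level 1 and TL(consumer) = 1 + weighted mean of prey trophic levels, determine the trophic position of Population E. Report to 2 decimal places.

Population B: 1 + 1 = 2
Population C: 1 + (0.23×1 + 0.77×2) = 2.77
Population D: 1 + 2.77 = 3.77
Population E: 1 + (0.14×3.77 + 0.51×2.77 + 0.35×2) = 3.6405

3.64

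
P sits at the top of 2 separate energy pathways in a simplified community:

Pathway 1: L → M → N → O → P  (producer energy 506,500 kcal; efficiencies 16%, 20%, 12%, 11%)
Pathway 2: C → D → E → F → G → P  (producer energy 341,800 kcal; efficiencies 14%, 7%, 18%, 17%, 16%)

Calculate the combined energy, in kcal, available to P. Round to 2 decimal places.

Pathway 1: 506500 × 0.16 × 0.2 × 0.12 × 0.11 = 213.9456 kcal
Pathway 2: 341800 × 0.14 × 0.07 × 0.18 × 0.17 × 0.16 = 16.39983744 kcal
Total at P: 213.9456 + 16.39983744 = 230.34543744 kcal

230.35 kcal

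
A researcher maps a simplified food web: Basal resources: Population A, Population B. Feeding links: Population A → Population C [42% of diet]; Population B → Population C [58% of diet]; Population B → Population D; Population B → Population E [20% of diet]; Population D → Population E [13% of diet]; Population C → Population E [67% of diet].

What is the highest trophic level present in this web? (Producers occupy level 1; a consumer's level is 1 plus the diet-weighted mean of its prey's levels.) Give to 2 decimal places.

Population C: 1 + (0.42×1 + 0.58×1) = 2
Population D: 1 + 1 = 2
Population E: 1 + (0.2×1 + 0.13×2 + 0.67×2) = 2.8

2.80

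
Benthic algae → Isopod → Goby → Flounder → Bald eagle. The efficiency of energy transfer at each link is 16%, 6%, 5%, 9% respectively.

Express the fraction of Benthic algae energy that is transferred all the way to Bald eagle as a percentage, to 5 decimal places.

Product of link efficiencies: 0.16 × 0.06 × 0.05 × 0.09 = 0.0000432
As a percentage: 0.0000432 × 100 = 0.00432%

0.00432%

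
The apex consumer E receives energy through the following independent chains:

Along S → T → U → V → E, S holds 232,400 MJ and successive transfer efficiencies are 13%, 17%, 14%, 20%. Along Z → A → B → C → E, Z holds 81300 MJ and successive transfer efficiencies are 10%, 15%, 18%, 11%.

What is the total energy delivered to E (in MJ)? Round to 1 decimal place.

168.0 MJ

Via S: 232400 × 0.13 × 0.17 × 0.14 × 0.2 = 143.80912 MJ
Via Z: 81300 × 0.1 × 0.15 × 0.18 × 0.11 = 24.1461 MJ
Total at E: 143.80912 + 24.1461 = 167.95522 MJ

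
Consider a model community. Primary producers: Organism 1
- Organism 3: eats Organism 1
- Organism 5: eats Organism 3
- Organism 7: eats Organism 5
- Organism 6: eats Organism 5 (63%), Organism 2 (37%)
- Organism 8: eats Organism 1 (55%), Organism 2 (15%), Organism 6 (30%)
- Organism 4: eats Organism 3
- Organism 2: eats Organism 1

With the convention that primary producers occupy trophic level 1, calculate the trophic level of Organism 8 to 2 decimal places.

Organism 2: 1 + 1 = 2
Organism 3: 1 + 1 = 2
Organism 4: 1 + 2 = 3
Organism 5: 1 + 2 = 3
Organism 6: 1 + (0.63×3 + 0.37×2) = 3.63
Organism 7: 1 + 3 = 4
Organism 8: 1 + (0.55×1 + 0.15×2 + 0.3×3.63) = 2.939

2.94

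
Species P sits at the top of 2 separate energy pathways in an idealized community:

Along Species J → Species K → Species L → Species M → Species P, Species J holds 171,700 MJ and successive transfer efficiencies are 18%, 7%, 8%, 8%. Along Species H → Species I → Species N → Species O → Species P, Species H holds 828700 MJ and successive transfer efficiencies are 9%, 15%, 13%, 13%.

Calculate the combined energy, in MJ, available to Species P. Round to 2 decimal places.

Via Species J: 171700 × 0.18 × 0.07 × 0.08 × 0.08 = 13.845888 MJ
Via Species H: 828700 × 0.09 × 0.15 × 0.13 × 0.13 = 189.067905 MJ
Total at Species P: 13.845888 + 189.067905 = 202.913793 MJ

202.91 MJ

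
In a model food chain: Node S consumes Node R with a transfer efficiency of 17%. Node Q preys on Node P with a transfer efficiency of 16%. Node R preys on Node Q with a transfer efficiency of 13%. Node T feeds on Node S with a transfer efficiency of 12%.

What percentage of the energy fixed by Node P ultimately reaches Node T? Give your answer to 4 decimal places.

Product of link efficiencies: 0.16 × 0.13 × 0.17 × 0.12 = 0.00042432
As a percentage: 0.00042432 × 100 = 0.0424%

0.0424%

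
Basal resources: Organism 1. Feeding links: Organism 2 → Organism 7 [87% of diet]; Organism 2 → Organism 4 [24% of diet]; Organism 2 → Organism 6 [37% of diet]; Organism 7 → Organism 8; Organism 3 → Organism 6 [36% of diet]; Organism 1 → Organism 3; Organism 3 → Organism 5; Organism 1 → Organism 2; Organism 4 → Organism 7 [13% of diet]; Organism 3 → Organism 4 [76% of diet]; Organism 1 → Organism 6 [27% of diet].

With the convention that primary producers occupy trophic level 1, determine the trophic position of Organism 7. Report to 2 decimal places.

3.13

Organism 2: 1 + 1 = 2
Organism 3: 1 + 1 = 2
Organism 4: 1 + (0.24×2 + 0.76×2) = 3
Organism 5: 1 + 2 = 3
Organism 6: 1 + (0.27×1 + 0.37×2 + 0.36×2) = 2.73
Organism 7: 1 + (0.13×3 + 0.87×2) = 3.13
Organism 8: 1 + 3.13 = 4.13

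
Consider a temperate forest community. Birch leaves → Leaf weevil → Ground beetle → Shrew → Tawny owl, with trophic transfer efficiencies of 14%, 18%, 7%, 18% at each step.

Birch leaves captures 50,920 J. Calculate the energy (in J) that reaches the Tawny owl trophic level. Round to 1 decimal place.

Leaf weevil: 50920 × 0.14 = 7128.8 J
Ground beetle: 7128.8 × 0.18 = 1283.184 J
Shrew: 1283.184 × 0.07 = 89.82288 J
Tawny owl: 89.82288 × 0.18 = 16.1681184 J

16.2 J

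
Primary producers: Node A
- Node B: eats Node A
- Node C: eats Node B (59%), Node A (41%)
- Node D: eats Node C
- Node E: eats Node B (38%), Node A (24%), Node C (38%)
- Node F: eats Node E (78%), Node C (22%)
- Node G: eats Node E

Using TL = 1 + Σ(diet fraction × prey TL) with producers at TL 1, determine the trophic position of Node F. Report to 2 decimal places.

3.90

Node B: 1 + 1 = 2
Node C: 1 + (0.59×2 + 0.41×1) = 2.59
Node D: 1 + 2.59 = 3.59
Node E: 1 + (0.38×2 + 0.24×1 + 0.38×2.59) = 2.9842
Node F: 1 + (0.78×2.9842 + 0.22×2.59) = 3.897476
Node G: 1 + 2.9842 = 3.9842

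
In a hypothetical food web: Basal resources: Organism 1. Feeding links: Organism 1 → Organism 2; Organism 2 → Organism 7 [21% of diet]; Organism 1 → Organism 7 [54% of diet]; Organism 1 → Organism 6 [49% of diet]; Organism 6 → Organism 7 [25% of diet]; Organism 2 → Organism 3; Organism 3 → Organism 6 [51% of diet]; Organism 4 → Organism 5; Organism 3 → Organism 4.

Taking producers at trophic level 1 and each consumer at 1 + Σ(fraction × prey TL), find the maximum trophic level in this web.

5

Organism 2: 1 + 1 = 2
Organism 3: 1 + 2 = 3
Organism 4: 1 + 3 = 4
Organism 5: 1 + 4 = 5
Organism 6: 1 + (0.49×1 + 0.51×3) = 3.02
Organism 7: 1 + (0.54×1 + 0.25×3.02 + 0.21×2) = 2.715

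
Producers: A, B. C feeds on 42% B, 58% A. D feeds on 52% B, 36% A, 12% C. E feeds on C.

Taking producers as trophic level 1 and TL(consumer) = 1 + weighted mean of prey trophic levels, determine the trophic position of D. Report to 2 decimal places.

C: 1 + (0.42×1 + 0.58×1) = 2
D: 1 + (0.52×1 + 0.36×1 + 0.12×2) = 2.12
E: 1 + 2 = 3

2.12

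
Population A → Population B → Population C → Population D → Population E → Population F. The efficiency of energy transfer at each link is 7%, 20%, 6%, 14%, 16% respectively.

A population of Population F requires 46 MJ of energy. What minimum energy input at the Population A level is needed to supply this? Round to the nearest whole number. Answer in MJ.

Cumulative transfer efficiency: 0.07 × 0.2 × 0.06 × 0.14 × 0.16 = 0.000018816
Population A energy = 46 / 0.000018816 = 2444728 MJ

2444728 MJ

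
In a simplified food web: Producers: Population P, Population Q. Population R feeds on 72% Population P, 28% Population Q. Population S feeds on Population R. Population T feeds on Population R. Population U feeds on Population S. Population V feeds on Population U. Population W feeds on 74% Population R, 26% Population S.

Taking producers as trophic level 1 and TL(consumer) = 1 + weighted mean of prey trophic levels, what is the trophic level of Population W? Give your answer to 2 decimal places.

Population R: 1 + (0.72×1 + 0.28×1) = 2
Population S: 1 + 2 = 3
Population T: 1 + 2 = 3
Population U: 1 + 3 = 4
Population V: 1 + 4 = 5
Population W: 1 + (0.74×2 + 0.26×3) = 3.26

3.26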